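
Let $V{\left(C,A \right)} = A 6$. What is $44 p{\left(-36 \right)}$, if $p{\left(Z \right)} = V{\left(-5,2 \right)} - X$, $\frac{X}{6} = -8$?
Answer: $2640$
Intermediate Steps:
$X = -48$ ($X = 6 \left(-8\right) = -48$)
$V{\left(C,A \right)} = 6 A$
$p{\left(Z \right)} = 60$ ($p{\left(Z \right)} = 6 \cdot 2 - -48 = 12 + 48 = 60$)
$44 p{\left(-36 \right)} = 44 \cdot 60 = 2640$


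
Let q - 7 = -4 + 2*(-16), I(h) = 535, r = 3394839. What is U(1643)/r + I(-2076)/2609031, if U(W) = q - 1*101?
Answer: 164118315/984137799001 ≈ 0.00016676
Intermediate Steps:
q = -29 (q = 7 + (-4 + 2*(-16)) = 7 + (-4 - 32) = 7 - 36 = -29)
U(W) = -130 (U(W) = -29 - 1*101 = -29 - 101 = -130)
U(1643)/r + I(-2076)/2609031 = -130/3394839 + 535/2609031 = 164118315/984137799001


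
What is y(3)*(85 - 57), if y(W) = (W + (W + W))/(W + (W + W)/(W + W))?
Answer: 63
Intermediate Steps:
y(W) = 3*W/(1 + W) (y(W) = (W + 2*W)/(W + (2*W)/((2*W))) = (3*W)/(W + (2*W)*(1/(2*W))) = (3*W)/(W + 1) = (3*W)/(1 + W) = 3*W/(1 + W))
y(3)*(85 - 57) = (3*3/(1 + 3))*(85 - 57) = (3*3/4)*28 = (3*3*(¼))*28 = (9/4)*28 = 63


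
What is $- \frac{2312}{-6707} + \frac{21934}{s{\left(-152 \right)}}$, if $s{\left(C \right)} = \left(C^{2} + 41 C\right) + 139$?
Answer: $\frac{186440770}{114092777} \approx 1.6341$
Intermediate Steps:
$s{\left(C \right)} = 139 + C^{2} + 41 C$
$- \frac{2312}{-6707} + \frac{21934}{s{\left(-152 \right)}} = - \frac{2312}{-6707} + \frac{21934}{139 + \left(-152\right)^{2} + 41 \left(-152\right)} = \left(-2312\right) \left(- \frac{1}{6707}\right) + \frac{21934}{139 + 23104 - 6232} = \frac{2312}{6707} + \frac{21934}{17011} = \frac{186440770}{114092777}$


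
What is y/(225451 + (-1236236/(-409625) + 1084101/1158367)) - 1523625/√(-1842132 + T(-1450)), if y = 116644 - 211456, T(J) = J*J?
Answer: -22493961281069250/53488746178692431 - 1523625*√16273/65092 ≈ -2986.4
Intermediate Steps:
T(J) = J²
y = -94812
y/(225451 + (-1236236/(-409625) + 1084101/1158367)) - 1523625/√(-1842132 + T(-1450)) = -94812/(225451 + (-1236236/(-409625) + 1084101/1158367)) - 1523625/√(-1842132 + (-1450)²) = -94812/(225451 + (-1236236*(-1/409625) + 1084101*(1/1158367))) - 1523625/√(-1842132 + 2102500) = -94812/(225451 + (1236236/409625 + 1084101/1158367)) - 1523625*√16273/65092 = -94812/(225451 + 1876089858737/474496082375) - 1523625*√16273/65092 = -94812/106977492357384862/474496082375 - 1523625*√16273/65092 = -94812*474496082375/106977492357384862 - 1523625*√16273/65092 = -22493961281069250/53488746178692431 - 1523625*√16273/65092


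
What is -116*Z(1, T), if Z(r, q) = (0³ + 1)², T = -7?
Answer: -116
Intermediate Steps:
Z(r, q) = 1 (Z(r, q) = (0 + 1)² = 1² = 1)
-116*Z(1, T) = -116*1 = -116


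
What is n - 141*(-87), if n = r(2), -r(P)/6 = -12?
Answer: 12339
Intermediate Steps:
r(P) = 72 (r(P) = -6*(-12) = 72)
n = 72
n - 141*(-87) = 72 - 141*(-87) = 72 + 12267 = 12339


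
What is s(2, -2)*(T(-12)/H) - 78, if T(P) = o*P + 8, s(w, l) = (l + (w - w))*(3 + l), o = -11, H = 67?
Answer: -5506/67 ≈ -82.179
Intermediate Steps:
s(w, l) = l*(3 + l) (s(w, l) = (l + 0)*(3 + l) = l*(3 + l))
T(P) = 8 - 11*P (T(P) = -11*P + 8 = 8 - 11*P)
s(2, -2)*(T(-12)/H) - 78 = (-2*(3 - 2))*((8 - 11*(-12))/67) - 78 = (-2*1)*((8 + 132)*(1/67)) - 78 = -280/67 - 78 = -5506/67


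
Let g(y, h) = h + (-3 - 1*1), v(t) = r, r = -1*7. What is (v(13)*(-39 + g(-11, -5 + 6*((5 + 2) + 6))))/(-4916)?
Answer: 105/2458 ≈ 0.042718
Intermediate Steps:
r = -7
v(t) = -7
g(y, h) = -4 + h (g(y, h) = h + (-3 - 1) = h - 4 = -4 + h)
(v(13)*(-39 + g(-11, -5 + 6*((5 + 2) + 6))))/(-4916) = -7*(-39 + (-4 + (-5 + 6*((5 + 2) + 6))))/(-4916) = -7*(-39 + (-4 + (-5 + 6*(7 + 6))))*(-1/4916) = -7*(-39 + (-4 + (-5 + 6*13)))*(-1/4916) = -7*(-39 + (-4 + (-5 + 78)))*(-1/4916) = -7*(-39 + (-4 + 73))*(-1/4916) = -7*(-39 + 69)*(-1/4916) = -7*30*(-1/4916) = -210*(-1/4916) = 105/2458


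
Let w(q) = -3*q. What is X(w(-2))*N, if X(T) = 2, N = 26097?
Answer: 52194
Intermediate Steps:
X(w(-2))*N = 2*26097 = 52194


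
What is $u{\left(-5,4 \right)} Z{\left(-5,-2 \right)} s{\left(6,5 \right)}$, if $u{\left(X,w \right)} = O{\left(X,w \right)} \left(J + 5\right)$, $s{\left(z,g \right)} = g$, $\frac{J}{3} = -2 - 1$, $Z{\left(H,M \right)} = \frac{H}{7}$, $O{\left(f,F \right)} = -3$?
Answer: $- \frac{300}{7} \approx -42.857$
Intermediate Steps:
$Z{\left(H,M \right)} = \frac{H}{7}$ ($Z{\left(H,M \right)} = H \frac{1}{7} = \frac{H}{7}$)
$J = -9$ ($J = 3 \left(-2 - 1\right) = 3 \left(-3\right) = -9$)
$u{\left(X,w \right)} = 12$ ($u{\left(X,w \right)} = - 3 \left(-9 + 5\right) = \left(-3\right) \left(-4\right) = 12$)
$u{\left(-5,4 \right)} Z{\left(-5,-2 \right)} s{\left(6,5 \right)} = 12 \cdot \frac{1}{7} \left(-5\right) 5 = 12 \left(- \frac{5}{7}\right) 5 = \left(- \frac{60}{7}\right) 5 = - \frac{300}{7}$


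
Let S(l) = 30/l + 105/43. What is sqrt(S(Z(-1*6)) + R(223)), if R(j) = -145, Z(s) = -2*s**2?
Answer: 5*I*sqrt(380679)/258 ≈ 11.957*I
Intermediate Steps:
S(l) = 105/43 + 30/l (S(l) = 30/l + 105*(1/43) = 30/l + 105/43 = 105/43 + 30/l)
sqrt(S(Z(-1*6)) + R(223)) = sqrt((105/43 + 30/((-2*(-1*6)**2))) - 145) = sqrt((105/43 + 30/((-2*(-6)**2))) - 145) = sqrt((105/43 + 30/((-2*36))) - 145) = sqrt((105/43 + 30/(-72)) - 145) = sqrt((105/43 + 30*(-1/72)) - 145) = sqrt((105/43 - 5/12) - 145) = sqrt(1045/516 - 145) = sqrt(-73775/516) = 5*I*sqrt(380679)/258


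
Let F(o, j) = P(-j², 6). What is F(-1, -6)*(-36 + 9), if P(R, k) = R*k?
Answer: 5832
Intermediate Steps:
F(o, j) = -6*j² (F(o, j) = -j²*6 = -6*j²)
F(-1, -6)*(-36 + 9) = (-6*(-6)²)*(-36 + 9) = -6*36*(-27) = -216*(-27) = 5832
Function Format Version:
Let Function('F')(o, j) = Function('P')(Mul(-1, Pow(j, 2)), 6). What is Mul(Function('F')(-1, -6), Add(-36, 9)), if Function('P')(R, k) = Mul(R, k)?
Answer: 5832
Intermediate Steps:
Function('F')(o, j) = Mul(-6, Pow(j, 2)) (Function('F')(o, j) = Mul(Mul(-1, Pow(j, 2)), 6) = Mul(-6, Pow(j, 2)))
Mul(Function('F')(-1, -6), Add(-36, 9)) = Mul(Mul(-6, Pow(-6, 2)), Add(-36, 9)) = Mul(Mul(-6, 36), -27) = Mul(-216, -27) = 5832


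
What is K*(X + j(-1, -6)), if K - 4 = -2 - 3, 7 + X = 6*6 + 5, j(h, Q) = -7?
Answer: -27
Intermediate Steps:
X = 34 (X = -7 + (6*6 + 5) = -7 + (36 + 5) = -7 + 41 = 34)
K = -1 (K = 4 + (-2 - 3) = 4 - 5 = -1)
K*(X + j(-1, -6)) = -(34 - 7) = -1*27 = -27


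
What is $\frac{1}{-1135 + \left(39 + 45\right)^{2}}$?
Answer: $\frac{1}{5921} \approx 0.00016889$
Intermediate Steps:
$\frac{1}{-1135 + \left(39 + 45\right)^{2}} = \frac{1}{-1135 + 84^{2}} = \frac{1}{-1135 + 7056} = \frac{1}{5921}$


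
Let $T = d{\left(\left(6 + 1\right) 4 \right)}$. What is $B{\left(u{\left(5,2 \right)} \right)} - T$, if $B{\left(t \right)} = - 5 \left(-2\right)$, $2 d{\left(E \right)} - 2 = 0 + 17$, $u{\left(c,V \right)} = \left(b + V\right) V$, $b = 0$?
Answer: $\frac{1}{2} \approx 0.5$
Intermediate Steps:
$u{\left(c,V \right)} = V^{2}$ ($u{\left(c,V \right)} = \left(0 + V\right) V = V V = V^{2}$)
$d{\left(E \right)} = \frac{19}{2}$ ($d{\left(E \right)} = 1 + \frac{0 + 17}{2} = 1 + \frac{1}{2} \cdot 17 = 1 + \frac{17}{2} = \frac{19}{2}$)
$B{\left(t \right)} = 10$ ($B{\left(t \right)} = \left(-1\right) \left(-10\right) = 10$)
$T = \frac{19}{2} \approx 9.5$
$B{\left(u{\left(5,2 \right)} \right)} - T = 10 - \frac{19}{2} = \frac{1}{2}$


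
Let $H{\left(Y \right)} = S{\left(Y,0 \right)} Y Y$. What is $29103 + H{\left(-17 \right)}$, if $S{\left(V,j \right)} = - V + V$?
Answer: $29103$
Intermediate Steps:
$S{\left(V,j \right)} = 0$
$H{\left(Y \right)} = 0$ ($H{\left(Y \right)} = 0 Y Y = 0 Y = 0$)
$29103 + H{\left(-17 \right)} = 29103 + 0 = 29103$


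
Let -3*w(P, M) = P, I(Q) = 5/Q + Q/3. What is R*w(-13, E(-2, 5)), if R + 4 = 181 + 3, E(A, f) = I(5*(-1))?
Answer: 780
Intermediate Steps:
I(Q) = 5/Q + Q/3 (I(Q) = 5/Q + Q*(1/3) = 5/Q + Q/3)
E(A, f) = -8/3 (E(A, f) = 5/((5*(-1))) + (5*(-1))/3 = 5/(-5) + (1/3)*(-5) = 5*(-1/5) - 5/3 = -1 - 5/3 = -8/3)
w(P, M) = -P/3
R = 180 (R = -4 + (181 + 3) = -4 + 184 = 180)
R*w(-13, E(-2, 5)) = 180*(-1/3*(-13)) = 180*(13/3) = 780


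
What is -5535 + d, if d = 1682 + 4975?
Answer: 1122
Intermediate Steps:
d = 6657
-5535 + d = -5535 + 6657 = 1122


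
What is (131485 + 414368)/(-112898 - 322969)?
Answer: -181951/145289 ≈ -1.2523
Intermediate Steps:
(131485 + 414368)/(-112898 - 322969) = 545853/(-435867) = 545853*(-1/435867) = -181951/145289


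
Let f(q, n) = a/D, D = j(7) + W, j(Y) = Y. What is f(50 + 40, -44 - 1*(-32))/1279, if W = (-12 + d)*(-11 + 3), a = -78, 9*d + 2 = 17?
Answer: -234/344051 ≈ -0.00068013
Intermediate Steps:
d = 5/3 (d = -2/9 + (⅑)*17 = -2/9 + 17/9 = 5/3 ≈ 1.6667)
W = 248/3 (W = (-12 + 5/3)*(-11 + 3) = -31/3*(-8) = 248/3 ≈ 82.667)
D = 269/3 (D = 7 + 248/3 = 269/3 ≈ 89.667)
f(q, n) = -234/269 (f(q, n) = -78/269/3 = -78*3/269 = -234/269)
f(50 + 40, -44 - 1*(-32))/1279 = -234/269/1279 = -234/269*1/1279 = -234/344051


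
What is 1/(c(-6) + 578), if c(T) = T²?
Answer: 1/614 ≈ 0.0016287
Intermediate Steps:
1/(c(-6) + 578) = 1/((-6)² + 578) = 1/(36 + 578) = 1/614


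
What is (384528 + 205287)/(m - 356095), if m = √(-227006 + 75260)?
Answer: -817238025/493400003 - 2295*I*√151746/493400003 ≈ -1.6563 - 0.0018119*I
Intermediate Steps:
m = I*√151746 (m = √(-151746) = I*√151746 ≈ 389.55*I)
(384528 + 205287)/(m - 356095) = (384528 + 205287)/(I*√151746 - 356095) = 589815/(-356095 + I*√151746)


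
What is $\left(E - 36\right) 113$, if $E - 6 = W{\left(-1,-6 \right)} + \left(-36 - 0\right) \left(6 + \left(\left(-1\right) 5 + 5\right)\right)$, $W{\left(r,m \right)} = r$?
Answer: $-27911$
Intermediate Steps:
$E = -211$ ($E = 6 + \left(-1 + \left(-36 - 0\right) \left(6 + \left(\left(-1\right) 5 + 5\right)\right)\right) = 6 + \left(-1 + \left(-36 + 0\right) \left(6 + \left(-5 + 5\right)\right)\right) = 6 - \left(1 + 36 \left(6 + 0\right)\right) = 6 - 217 = -211$)
$\left(E - 36\right) 113 = \left(-211 - 36\right) 113 = \left(-247\right) 113 = -27911$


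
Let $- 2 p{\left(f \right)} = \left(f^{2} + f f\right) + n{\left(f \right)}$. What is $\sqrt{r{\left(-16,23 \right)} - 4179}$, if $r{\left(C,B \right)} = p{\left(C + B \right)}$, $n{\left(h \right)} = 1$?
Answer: $\frac{i \sqrt{16914}}{2} \approx 65.027 i$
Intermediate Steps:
$p{\left(f \right)} = - \frac{1}{2} - f^{2}$ ($p{\left(f \right)} = - \frac{\left(f^{2} + f f\right) + 1}{2} = - \frac{\left(f^{2} + f^{2}\right) + 1}{2} = - \frac{2 f^{2} + 1}{2} = - \frac{1 + 2 f^{2}}{2} = - \frac{1}{2} - f^{2}$)
$r{\left(C,B \right)} = - \frac{1}{2} - \left(B + C\right)^{2}$ ($r{\left(C,B \right)} = - \frac{1}{2} - \left(C + B\right)^{2} = - \frac{1}{2} - \left(B + C\right)^{2}$)
$\sqrt{r{\left(-16,23 \right)} - 4179} = \sqrt{\left(- \frac{1}{2} - \left(23 - 16\right)^{2}\right) - 4179} = \sqrt{\left(- \frac{1}{2} - 7^{2}\right) - 4179} = \sqrt{\left(- \frac{1}{2} - 49\right) - 4179} = \sqrt{- \frac{99}{2} - 4179} = \sqrt{- \frac{8457}{2}} = \frac{i \sqrt{16914}}{2}$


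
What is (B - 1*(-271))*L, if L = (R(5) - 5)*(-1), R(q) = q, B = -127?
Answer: 0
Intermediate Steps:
L = 0 (L = (5 - 5)*(-1) = 0*(-1) = 0)
(B - 1*(-271))*L = (-127 - 1*(-271))*0 = (-127 + 271)*0 = 144*0 = 0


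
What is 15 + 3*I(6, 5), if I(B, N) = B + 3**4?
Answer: 276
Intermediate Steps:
I(B, N) = 81 + B (I(B, N) = B + 81 = 81 + B)
15 + 3*I(6, 5) = 15 + 3*(81 + 6) = 15 + 3*87 = 15 + 261 = 276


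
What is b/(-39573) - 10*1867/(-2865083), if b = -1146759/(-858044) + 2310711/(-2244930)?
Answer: 236911839733243770427/36399657306250621906380 ≈ 0.0065086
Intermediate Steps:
b = 98616995431/321041452820 (b = -1146759*(-1/858044) + 2310711*(-1/2244930) = 1146759/858044 - 770237/748310 = 98616995431/321041452820 ≈ 0.30718)
b/(-39573) - 10*1867/(-2865083) = (98616995431/321041452820)/(-39573) - 10*1867/(-2865083) = (98616995431/321041452820)*(-1/39573) - 18670*(-1/2865083) = -98616995431/12704573412445860 + 18670/2865083 = 236911839733243770427/36399657306250621906380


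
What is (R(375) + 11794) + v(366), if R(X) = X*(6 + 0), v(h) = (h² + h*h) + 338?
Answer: 282294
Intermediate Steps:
v(h) = 338 + 2*h² (v(h) = (h² + h²) + 338 = 2*h² + 338 = 338 + 2*h²)
R(X) = 6*X (R(X) = X*6 = 6*X)
(R(375) + 11794) + v(366) = (6*375 + 11794) + (338 + 2*366²) = (2250 + 11794) + (338 + 2*133956) = 14044 + (338 + 267912) = 14044 + 268250 = 282294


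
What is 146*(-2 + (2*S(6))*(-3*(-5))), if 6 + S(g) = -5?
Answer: -48472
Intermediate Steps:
S(g) = -11 (S(g) = -6 - 5 = -11)
146*(-2 + (2*S(6))*(-3*(-5))) = 146*(-2 + (2*(-11))*(-3*(-5))) = 146*(-2 - 22*15) = 146*(-2 - 330) = 146*(-332) = -48472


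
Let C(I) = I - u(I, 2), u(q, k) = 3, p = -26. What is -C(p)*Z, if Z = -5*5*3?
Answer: -2175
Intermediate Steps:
C(I) = -3 + I (C(I) = I - 1*3 = I - 3 = -3 + I)
Z = -75 (Z = -25*3 = -75)
-C(p)*Z = -(-3 - 26)*(-75) = -(-29)*(-75) = -1*2175 = -2175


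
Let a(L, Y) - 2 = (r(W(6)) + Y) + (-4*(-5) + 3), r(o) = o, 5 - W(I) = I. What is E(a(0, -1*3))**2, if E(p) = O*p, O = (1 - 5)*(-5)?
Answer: 176400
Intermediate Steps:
W(I) = 5 - I
O = 20 (O = -4*(-5) = 20)
a(L, Y) = 24 + Y (a(L, Y) = 2 + (((5 - 1*6) + Y) + (-4*(-5) + 3)) = 2 + (((5 - 6) + Y) + (20 + 3)) = 2 + ((-1 + Y) + 23) = 2 + (22 + Y) = 24 + Y)
E(p) = 20*p
E(a(0, -1*3))**2 = (20*(24 - 1*3))**2 = (20*(24 - 3))**2 = (20*21)**2 = 420**2 = 176400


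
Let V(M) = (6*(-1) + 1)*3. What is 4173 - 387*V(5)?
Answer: 9978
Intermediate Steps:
V(M) = -15 (V(M) = (-6 + 1)*3 = -5*3 = -15)
4173 - 387*V(5) = 4173 - 387*(-15) = 4173 + 5805 = 9978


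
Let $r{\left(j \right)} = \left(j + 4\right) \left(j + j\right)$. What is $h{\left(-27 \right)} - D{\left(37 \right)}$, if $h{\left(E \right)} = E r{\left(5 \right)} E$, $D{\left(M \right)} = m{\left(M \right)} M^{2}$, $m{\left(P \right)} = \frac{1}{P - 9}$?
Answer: $\frac{1835711}{28} \approx 65561.0$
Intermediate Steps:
$r{\left(j \right)} = 2 j \left(4 + j\right)$ ($r{\left(j \right)} = \left(4 + j\right) 2 j = 2 j \left(4 + j\right)$)
$m{\left(P \right)} = \frac{1}{-9 + P}$
$D{\left(M \right)} = \frac{M^{2}}{-9 + M}$
$h{\left(E \right)} = 90 E^{2}$ ($h{\left(E \right)} = E 2 \cdot 5 \left(4 + 5\right) E = E 2 \cdot 5 \cdot 9 E = E 90 E = 90 E^{2}$)
$h{\left(-27 \right)} - D{\left(37 \right)} = 90 \left(-27\right)^{2} - \frac{37^{2}}{-9 + 37} = 90 \cdot 729 - \frac{1369}{28} = 65610 - 1369 \cdot \frac{1}{28} = 65610 - \frac{1369}{28} = \frac{1835711}{28}$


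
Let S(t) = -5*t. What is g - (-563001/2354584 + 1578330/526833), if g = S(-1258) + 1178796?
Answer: 163340359512863745/137830283608 ≈ 1.1851e+6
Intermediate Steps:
g = 1185086 (g = -5*(-1258) + 1178796 = 6290 + 1178796 = 1185086)
g - (-563001/2354584 + 1578330/526833) = 1185086 - (-563001/2354584 + 1578330/526833) = 1185086 - (-563001*1/2354584 + 1578330*(1/526833)) = 1185086 - (-563001/2354584 + 175370/58537) = 1185086 - 1*379967006543/137830283608 = 1185086 - 379967006543/137830283608 = 163340359512863745/137830283608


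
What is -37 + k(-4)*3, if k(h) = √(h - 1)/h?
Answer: -37 - 3*I*√5/4 ≈ -37.0 - 1.6771*I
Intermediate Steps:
k(h) = √(-1 + h)/h
-37 + k(-4)*3 = -37 + (√(-1 - 4)/(-4))*3 = -37 - I*√5/4*3 = -37 - 3*I*√5/4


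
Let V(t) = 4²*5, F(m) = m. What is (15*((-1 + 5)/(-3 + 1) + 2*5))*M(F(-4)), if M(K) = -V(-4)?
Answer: -9600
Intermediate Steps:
V(t) = 80 (V(t) = 16*5 = 80)
M(K) = -80 (M(K) = -1*80 = -80)
(15*((-1 + 5)/(-3 + 1) + 2*5))*M(F(-4)) = (15*((-1 + 5)/(-3 + 1) + 2*5))*(-80) = (15*(4/(-2) + 10))*(-80) = (15*(4*(-½) + 10))*(-80) = (15*(-2 + 10))*(-80) = (15*8)*(-80) = 120*(-80) = -9600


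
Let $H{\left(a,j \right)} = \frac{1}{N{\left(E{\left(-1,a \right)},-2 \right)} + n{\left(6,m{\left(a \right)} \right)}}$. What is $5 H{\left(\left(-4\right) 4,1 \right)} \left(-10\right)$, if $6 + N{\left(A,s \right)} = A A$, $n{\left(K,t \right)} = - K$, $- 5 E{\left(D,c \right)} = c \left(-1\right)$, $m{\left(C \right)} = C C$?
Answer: $\frac{625}{22} \approx 28.409$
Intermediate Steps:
$m{\left(C \right)} = C^{2}$
$E{\left(D,c \right)} = \frac{c}{5}$ ($E{\left(D,c \right)} = - \frac{c \left(-1\right)}{5} = - \frac{\left(-1\right) c}{5} = \frac{c}{5}$)
$N{\left(A,s \right)} = -6 + A^{2}$ ($N{\left(A,s \right)} = -6 + A A = -6 + A^{2}$)
$H{\left(a,j \right)} = \frac{1}{-12 + \frac{a^{2}}{25}}$ ($H{\left(a,j \right)} = \frac{1}{\left(-6 + \left(\frac{a}{5}\right)^{2}\right) - 6} = \frac{1}{\left(-6 + \frac{a^{2}}{25}\right) - 6} = \frac{1}{-12 + \frac{a^{2}}{25}}$)
$5 H{\left(\left(-4\right) 4,1 \right)} \left(-10\right) = 5 \frac{25}{-300 + \left(\left(-4\right) 4\right)^{2}} \left(-10\right) = 5 \frac{25}{-300 + \left(-16\right)^{2}} \left(-10\right) = 5 \frac{25}{-300 + 256} \left(-10\right) = 5 \frac{25}{-44} \left(-10\right) = 5 \cdot 25 \left(- \frac{1}{44}\right) \left(-10\right) = 5 \left(- \frac{25}{44}\right) \left(-10\right) = \left(- \frac{125}{44}\right) \left(-10\right) = \frac{625}{22}$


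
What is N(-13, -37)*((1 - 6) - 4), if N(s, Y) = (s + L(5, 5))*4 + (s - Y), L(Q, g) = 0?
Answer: 252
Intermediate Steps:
N(s, Y) = -Y + 5*s (N(s, Y) = (s + 0)*4 + (s - Y) = s*4 + (s - Y) = 4*s + (s - Y) = -Y + 5*s)
N(-13, -37)*((1 - 6) - 4) = (-1*(-37) + 5*(-13))*((1 - 6) - 4) = (37 - 65)*(-5 - 4) = -28*(-9) = 252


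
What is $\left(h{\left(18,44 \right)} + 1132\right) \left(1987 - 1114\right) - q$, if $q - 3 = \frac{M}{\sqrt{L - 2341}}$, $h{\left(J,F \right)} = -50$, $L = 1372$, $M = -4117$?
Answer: $944583 - \frac{4117 i \sqrt{969}}{969} \approx 9.4458 \cdot 10^{5} - 132.26 i$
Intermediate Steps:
$q = 3 + \frac{4117 i \sqrt{969}}{969}$ ($q = 3 - \frac{4117}{\sqrt{1372 - 2341}} = 3 - \frac{4117}{\sqrt{-969}} = 3 - \frac{4117}{i \sqrt{969}} = 3 - 4117 \left(- \frac{i \sqrt{969}}{969}\right) = 3 + \frac{4117 i \sqrt{969}}{969} \approx 3.0 + 132.26 i$)
$\left(h{\left(18,44 \right)} + 1132\right) \left(1987 - 1114\right) - q = \left(-50 + 1132\right) \left(1987 - 1114\right) - \left(3 + \frac{4117 i \sqrt{969}}{969}\right) = 1082 \cdot 873 - \left(3 + \frac{4117 i \sqrt{969}}{969}\right) = 944586 - \left(3 + \frac{4117 i \sqrt{969}}{969}\right) = 944583 - \frac{4117 i \sqrt{969}}{969}$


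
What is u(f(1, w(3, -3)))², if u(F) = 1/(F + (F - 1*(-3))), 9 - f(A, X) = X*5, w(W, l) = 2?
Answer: 1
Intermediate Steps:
f(A, X) = 9 - 5*X (f(A, X) = 9 - X*5 = 9 - 5*X)
u(F) = 1/(3 + 2*F) (u(F) = 1/(F + (F + 3)) = 1/(F + (3 + F)) = 1/(3 + 2*F))
u(f(1, w(3, -3)))² = (1/(3 + 2*(9 - 5*2)))² = (1/(3 + 2*(9 - 10)))² = (1/(3 + 2*(-1)))² = (1/(3 - 2))² = (1/1)² = 1² = 1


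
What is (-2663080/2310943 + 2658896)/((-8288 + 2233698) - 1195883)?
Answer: 6144554435848/2379178213961 ≈ 2.5826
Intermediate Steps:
(-2663080/2310943 + 2658896)/((-8288 + 2233698) - 1195883) = (-2663080*1/2310943 + 2658896)/(2225410 - 1195883) = (-2663080/2310943 + 2658896)/1029527 = (6144554435848/2310943)*(1/1029527) = 6144554435848/2379178213961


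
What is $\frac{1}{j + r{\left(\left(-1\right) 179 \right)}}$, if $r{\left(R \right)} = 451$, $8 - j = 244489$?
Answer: $- \frac{1}{244030} \approx -4.0979 \cdot 10^{-6}$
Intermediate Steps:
$j = -244481$ ($j = 8 - 244489 = -244481$)
$\frac{1}{j + r{\left(\left(-1\right) 179 \right)}} = \frac{1}{-244481 + 451} = \frac{1}{-244030} = - \frac{1}{244030}$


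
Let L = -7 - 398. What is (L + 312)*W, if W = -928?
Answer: 86304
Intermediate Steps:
L = -405
(L + 312)*W = (-405 + 312)*(-928) = -93*(-928) = 86304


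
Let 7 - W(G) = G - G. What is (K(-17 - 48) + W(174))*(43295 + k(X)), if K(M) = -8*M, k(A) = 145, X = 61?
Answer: 22892880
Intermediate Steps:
W(G) = 7 (W(G) = 7 - (G - G) = 7 - 1*0 = 7 + 0 = 7)
(K(-17 - 48) + W(174))*(43295 + k(X)) = (-8*(-17 - 48) + 7)*(43295 + 145) = (-8*(-65) + 7)*43440 = (520 + 7)*43440 = 527*43440 = 22892880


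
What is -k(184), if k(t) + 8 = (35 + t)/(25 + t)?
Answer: 1453/209 ≈ 6.9522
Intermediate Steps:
k(t) = -8 + (35 + t)/(25 + t)
-k(184) = -(-165 - 7*184)/(25 + 184) = -(-165 - 1288)/209 = -(-1453)/209 = -1*(-1453/209) = 1453/209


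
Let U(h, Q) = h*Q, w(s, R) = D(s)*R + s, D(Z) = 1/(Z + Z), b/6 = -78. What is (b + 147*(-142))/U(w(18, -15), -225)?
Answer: 28456/5275 ≈ 5.3945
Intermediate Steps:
b = -468 (b = 6*(-78) = -468)
D(Z) = 1/(2*Z)
w(s, R) = s + R/(2*s) (w(s, R) = (1/(2*s))*R + s = R/(2*s) + s = s + R/(2*s))
U(h, Q) = Q*h
(b + 147*(-142))/U(w(18, -15), -225) = (-468 + 147*(-142))/((-225*(18 + (1/2)*(-15)/18))) = (-468 - 20874)/((-225*(18 + (1/2)*(-15)*(1/18)))) = -21342*(-1/(225*(18 - 5/12))) = -21342/((-225*211/12)) = -21342/(-15825/4) = -21342*(-4/15825) = 28456/5275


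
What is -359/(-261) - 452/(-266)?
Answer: 106733/34713 ≈ 3.0747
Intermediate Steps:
-359/(-261) - 452/(-266) = -359*(-1/261) - 452*(-1/266) = 359/261 + 226/133 = 106733/34713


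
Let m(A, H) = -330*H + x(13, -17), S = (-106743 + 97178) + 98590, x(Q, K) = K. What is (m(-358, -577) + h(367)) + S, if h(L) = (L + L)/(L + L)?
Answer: 279419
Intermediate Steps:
S = 89025 (S = -9565 + 98590 = 89025)
m(A, H) = -17 - 330*H (m(A, H) = -330*H - 17 = -17 - 330*H)
h(L) = 1 (h(L) = (2*L)/((2*L)) = (2*L)*(1/(2*L)) = 1)
(m(-358, -577) + h(367)) + S = ((-17 - 330*(-577)) + 1) + 89025 = ((-17 + 190410) + 1) + 89025 = (190393 + 1) + 89025 = 190394 + 89025 = 279419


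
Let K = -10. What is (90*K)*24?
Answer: -21600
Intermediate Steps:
(90*K)*24 = (90*(-10))*24 = -900*24 = -21600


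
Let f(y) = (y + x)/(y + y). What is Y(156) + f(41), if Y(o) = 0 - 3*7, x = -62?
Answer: -1743/82 ≈ -21.256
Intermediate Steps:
Y(o) = -21 (Y(o) = 0 - 21 = -21)
f(y) = (-62 + y)/(2*y) (f(y) = (y - 62)/(y + y) = (-62 + y)/((2*y)) = (-62 + y)*(1/(2*y)) = (-62 + y)/(2*y))
Y(156) + f(41) = -21 + (1/2)*(-62 + 41)/41 = -21 + (1/2)*(1/41)*(-21) = -21 - 21/82 = -1743/82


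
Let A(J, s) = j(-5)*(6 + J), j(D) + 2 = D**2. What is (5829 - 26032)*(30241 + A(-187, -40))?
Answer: -526853834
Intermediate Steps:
j(D) = -2 + D**2
A(J, s) = 138 + 23*J (A(J, s) = (-2 + (-5)**2)*(6 + J) = (-2 + 25)*(6 + J) = 23*(6 + J) = 138 + 23*J)
(5829 - 26032)*(30241 + A(-187, -40)) = (5829 - 26032)*(30241 + (138 + 23*(-187))) = -20203*(30241 + (138 - 4301)) = -20203*(30241 - 4163) = -20203*26078 = -526853834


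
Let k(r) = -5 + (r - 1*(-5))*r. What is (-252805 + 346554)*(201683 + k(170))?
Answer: 21696143572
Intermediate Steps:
k(r) = -5 + r*(5 + r) (k(r) = -5 + (r + 5)*r = -5 + (5 + r)*r = -5 + r*(5 + r))
(-252805 + 346554)*(201683 + k(170)) = (-252805 + 346554)*(201683 + (-5 + 170**2 + 5*170)) = 93749*(201683 + (-5 + 28900 + 850)) = 93749*(201683 + 29745) = 93749*231428 = 21696143572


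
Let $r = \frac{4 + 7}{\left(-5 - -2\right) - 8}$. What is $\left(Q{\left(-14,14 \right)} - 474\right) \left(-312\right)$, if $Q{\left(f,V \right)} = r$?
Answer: $148200$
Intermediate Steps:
$r = -1$ ($r = \frac{11}{\left(-5 + 2\right) - 8} = \frac{11}{-3 - 8} = \frac{11}{-11} = 11 \left(- \frac{1}{11}\right) = -1$)
$Q{\left(f,V \right)} = -1$
$\left(Q{\left(-14,14 \right)} - 474\right) \left(-312\right) = \left(-1 - 474\right) \left(-312\right) = \left(-475\right) \left(-312\right) = 148200$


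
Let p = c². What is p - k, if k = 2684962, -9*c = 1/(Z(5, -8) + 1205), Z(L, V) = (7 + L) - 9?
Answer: -317363539425407/118200384 ≈ -2.6850e+6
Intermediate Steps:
Z(L, V) = -2 + L
c = -1/10872 (c = -1/(9*((-2 + 5) + 1205)) = -1/(9*(3 + 1205)) = -⅑/1208 = -⅑*1/1208 = -1/10872 ≈ -9.1979e-5)
p = 1/118200384 (p = (-1/10872)² = 1/118200384 ≈ 8.4602e-9)
p - k = 1/118200384 - 1*2684962 = 1/118200384 - 2684962 = -317363539425407/118200384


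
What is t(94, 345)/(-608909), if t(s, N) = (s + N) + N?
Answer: -112/86987 ≈ -0.0012875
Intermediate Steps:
t(s, N) = s + 2*N (t(s, N) = (N + s) + N = s + 2*N)
t(94, 345)/(-608909) = (94 + 2*345)/(-608909) = (94 + 690)*(-1/608909) = 784*(-1/608909) = -112/86987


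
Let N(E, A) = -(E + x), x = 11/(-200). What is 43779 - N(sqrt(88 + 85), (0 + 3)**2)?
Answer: 8755789/200 + sqrt(173) ≈ 43792.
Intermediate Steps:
x = -11/200 (x = 11*(-1/200) = -11/200 ≈ -0.055000)
N(E, A) = 11/200 - E (N(E, A) = -(E - 11/200) = -(-11/200 + E) = 11/200 - E)
43779 - N(sqrt(88 + 85), (0 + 3)**2) = 43779 - (11/200 - sqrt(88 + 85)) = 43779 - (11/200 - sqrt(173)) = 43779 + (-11/200 + sqrt(173)) = 8755789/200 + sqrt(173)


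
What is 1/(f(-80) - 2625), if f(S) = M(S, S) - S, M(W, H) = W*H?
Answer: 1/3855 ≈ 0.00025940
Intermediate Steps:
M(W, H) = H*W
f(S) = S**2 - S (f(S) = S*S - S = S**2 - S)
1/(f(-80) - 2625) = 1/(-80*(-1 - 80) - 2625) = 1/(-80*(-81) - 2625) = 1/(6480 - 2625) = 1/3855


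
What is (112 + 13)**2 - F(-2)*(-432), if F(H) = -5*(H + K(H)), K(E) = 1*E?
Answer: 24265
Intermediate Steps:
K(E) = E
F(H) = -10*H (F(H) = -5*(H + H) = -10*H)
(112 + 13)**2 - F(-2)*(-432) = (112 + 13)**2 - (-10*(-2))*(-432) = 125**2 - 20*(-432) = 15625 - 1*(-8640) = 15625 + 8640 = 24265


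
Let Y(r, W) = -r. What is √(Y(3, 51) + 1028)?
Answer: 5*√41 ≈ 32.016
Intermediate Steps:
√(Y(3, 51) + 1028) = √(-1*3 + 1028) = √(-3 + 1028) = √1025 = 5*√41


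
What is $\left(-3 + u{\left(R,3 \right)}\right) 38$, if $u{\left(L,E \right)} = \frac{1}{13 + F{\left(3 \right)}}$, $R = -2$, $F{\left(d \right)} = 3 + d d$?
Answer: $- \frac{2812}{25} \approx -112.48$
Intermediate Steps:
$F{\left(d \right)} = 3 + d^{2}$
$u{\left(L,E \right)} = \frac{1}{25}$ ($u{\left(L,E \right)} = \frac{1}{13 + \left(3 + 3^{2}\right)} = \frac{1}{13 + \left(3 + 9\right)} = \frac{1}{13 + 12} = \frac{1}{25}$)
$\left(-3 + u{\left(R,3 \right)}\right) 38 = \left(-3 + \frac{1}{25}\right) 38 = \left(- \frac{74}{25}\right) 38 = - \frac{2812}{25}$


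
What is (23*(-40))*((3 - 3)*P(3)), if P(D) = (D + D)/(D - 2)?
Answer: 0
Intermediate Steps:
P(D) = 2*D/(-2 + D) (P(D) = (2*D)/(-2 + D) = 2*D/(-2 + D))
(23*(-40))*((3 - 3)*P(3)) = (23*(-40))*((3 - 3)*(2*3/(-2 + 3))) = -0*2*3/1 = -0*2*3*1 = -0*6 = -920*0 = 0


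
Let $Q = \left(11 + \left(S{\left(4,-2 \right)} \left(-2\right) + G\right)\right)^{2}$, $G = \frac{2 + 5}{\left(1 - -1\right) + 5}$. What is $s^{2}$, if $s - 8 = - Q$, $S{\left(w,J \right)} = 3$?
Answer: $784$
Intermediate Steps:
$G = 1$ ($G = \frac{7}{\left(1 + 1\right) + 5} = \frac{7}{2 + 5} = \frac{7}{7} = 7 \cdot \frac{1}{7} = 1$)
$Q = 36$ ($Q = \left(11 + \left(3 \left(-2\right) + 1\right)\right)^{2} = \left(11 + \left(-6 + 1\right)\right)^{2} = \left(11 - 5\right)^{2} = 6^{2} = 36$)
$s = -28$ ($s = 8 - 36 = -28$)
$s^{2} = \left(-28\right)^{2} = 784$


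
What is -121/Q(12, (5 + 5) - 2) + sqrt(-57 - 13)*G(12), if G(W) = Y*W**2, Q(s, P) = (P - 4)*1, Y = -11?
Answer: -121/4 - 1584*I*sqrt(70) ≈ -30.25 - 13253.0*I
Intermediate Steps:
Q(s, P) = -4 + P (Q(s, P) = (-4 + P)*1 = -4 + P)
G(W) = -11*W**2
-121/Q(12, (5 + 5) - 2) + sqrt(-57 - 13)*G(12) = -121/(-4 + ((5 + 5) - 2)) + sqrt(-57 - 13)*(-11*12**2) = -121/(-4 + (10 - 2)) + sqrt(-70)*(-11*144) = -121/(-4 + 8) + (I*sqrt(70))*(-1584) = -121/4 - 1584*I*sqrt(70)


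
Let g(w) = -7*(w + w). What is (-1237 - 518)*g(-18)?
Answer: -442260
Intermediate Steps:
g(w) = -14*w
(-1237 - 518)*g(-18) = (-1237 - 518)*(-14*(-18)) = -1755*252 = -442260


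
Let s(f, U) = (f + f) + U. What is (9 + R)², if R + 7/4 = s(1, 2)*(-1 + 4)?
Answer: 5929/16 ≈ 370.56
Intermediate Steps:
s(f, U) = U + 2*f (s(f, U) = 2*f + U = U + 2*f)
R = 41/4 (R = -7/4 + (2 + 2*1)*(-1 + 4) = -7/4 + (2 + 2)*3 = -7/4 + 4*3 = -7/4 + 12 = 41/4 ≈ 10.250)
(9 + R)² = (9 + 41/4)² = (77/4)² = 5929/16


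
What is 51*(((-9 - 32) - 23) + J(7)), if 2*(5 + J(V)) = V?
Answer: -6681/2 ≈ -3340.5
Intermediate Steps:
J(V) = -5 + V/2
51*(((-9 - 32) - 23) + J(7)) = 51*(((-9 - 32) - 23) + (-5 + (½)*7)) = 51*((-41 - 23) + (-5 + 7/2)) = 51*(-64 - 3/2) = 51*(-131/2) = -6681/2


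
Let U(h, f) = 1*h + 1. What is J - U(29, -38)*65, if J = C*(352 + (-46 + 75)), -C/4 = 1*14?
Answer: -23286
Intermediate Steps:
U(h, f) = 1 + h (U(h, f) = h + 1 = 1 + h)
C = -56 (C = -4*14 = -56)
J = -21336 (J = -56*(352 + (-46 + 75)) = -56*(352 + 29) = -56*381 = -21336)
J - U(29, -38)*65 = -21336 - (1 + 29)*65 = -21336 - 30*65 = -21336 - 1*1950 = -21336 - 1950 = -23286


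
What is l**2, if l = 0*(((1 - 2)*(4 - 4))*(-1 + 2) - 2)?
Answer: 0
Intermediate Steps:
l = 0 (l = 0*(-1*0*1 - 2) = 0*(0*1 - 2) = 0*(0 - 2) = 0*(-2) = 0)
l**2 = 0**2 = 0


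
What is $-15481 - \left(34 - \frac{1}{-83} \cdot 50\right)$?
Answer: $- \frac{1287795}{83} \approx -15516.0$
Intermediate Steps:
$-15481 - \left(34 - \frac{1}{-83} \cdot 50\right) = -15481 - \frac{2872}{83} = - \frac{1287795}{83}$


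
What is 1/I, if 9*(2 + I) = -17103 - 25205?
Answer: -9/42326 ≈ -0.00021264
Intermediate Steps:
I = -42326/9 (I = -2 + (-17103 - 25205)/9 = -2 + (1/9)*(-42308) = -2 - 42308/9 = -42326/9 ≈ -4702.9)
1/I = 1/(-42326/9) = -9/42326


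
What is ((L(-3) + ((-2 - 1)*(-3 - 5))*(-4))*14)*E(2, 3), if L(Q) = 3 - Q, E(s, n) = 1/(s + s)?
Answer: -315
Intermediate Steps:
E(s, n) = 1/(2*s)
((L(-3) + ((-2 - 1)*(-3 - 5))*(-4))*14)*E(2, 3) = (((3 - 1*(-3)) + ((-2 - 1)*(-3 - 5))*(-4))*14)*((½)/2) = (((3 + 3) - 3*(-8)*(-4))*14)*((½)*(½)) = ((6 + 24*(-4))*14)*(¼) = ((6 - 96)*14)*(¼) = -90*14*(¼) = -1260*¼ = -315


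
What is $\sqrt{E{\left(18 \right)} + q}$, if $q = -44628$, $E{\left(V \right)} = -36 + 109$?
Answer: $i \sqrt{44555} \approx 211.08 i$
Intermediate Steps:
$E{\left(V \right)} = 73$
$\sqrt{E{\left(18 \right)} + q} = \sqrt{73 - 44628} = \sqrt{-44555} = i \sqrt{44555}$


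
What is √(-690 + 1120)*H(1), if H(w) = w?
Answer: √430 ≈ 20.736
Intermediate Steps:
√(-690 + 1120)*H(1) = √(-690 + 1120)*1 = √430*1 = √430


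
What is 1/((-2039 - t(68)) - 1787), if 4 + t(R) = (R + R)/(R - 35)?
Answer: -33/126262 ≈ -0.00026136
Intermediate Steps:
t(R) = -4 + 2*R/(-35 + R) (t(R) = -4 + (R + R)/(R - 35) = -4 + (2*R)/(-35 + R) = -4 + 2*R/(-35 + R))
1/((-2039 - t(68)) - 1787) = 1/((-2039 - 2*(70 - 1*68)/(-35 + 68)) - 1787) = 1/((-2039 - 2*(70 - 68)/33) - 1787) = 1/((-2039 - 2*2/33) - 1787) = 1/((-2039 - 1*4/33) - 1787) = 1/((-2039 - 4/33) - 1787) = 1/(-67291/33 - 1787) = 1/(-126262/33) = -33/126262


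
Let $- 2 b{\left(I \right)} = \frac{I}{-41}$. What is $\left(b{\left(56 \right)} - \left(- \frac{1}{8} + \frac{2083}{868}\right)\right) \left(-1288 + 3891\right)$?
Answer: $- \frac{294922503}{71176} \approx -4143.6$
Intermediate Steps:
$b{\left(I \right)} = \frac{I}{82}$ ($b{\left(I \right)} = - \frac{I \frac{1}{-41}}{2} = - \frac{I \left(- \frac{1}{41}\right)}{2} = - \frac{\left(- \frac{1}{41}\right) I}{2} = \frac{I}{82}$)
$\left(b{\left(56 \right)} - \left(- \frac{1}{8} + \frac{2083}{868}\right)\right) \left(-1288 + 3891\right) = \left(\frac{1}{82} \cdot 56 - \left(- \frac{1}{8} + \frac{2083}{868}\right)\right) \left(-1288 + 3891\right) = \left(\frac{28}{41} - \frac{3949}{1736}\right) 2603 = \left(- \frac{113301}{71176}\right) 2603 = - \frac{294922503}{71176}$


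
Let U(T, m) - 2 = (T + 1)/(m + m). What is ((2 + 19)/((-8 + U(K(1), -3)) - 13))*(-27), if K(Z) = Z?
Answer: 1701/58 ≈ 29.328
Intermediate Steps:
U(T, m) = 2 + (1 + T)/(2*m) (U(T, m) = 2 + (T + 1)/(m + m) = 2 + (1 + T)/((2*m)) = 2 + (1 + T)*(1/(2*m)) = 2 + (1 + T)/(2*m))
((2 + 19)/((-8 + U(K(1), -3)) - 13))*(-27) = ((2 + 19)/((-8 + (½)*(1 + 1 + 4*(-3))/(-3)) - 13))*(-27) = (21/((-8 + (½)*(-⅓)*(1 + 1 - 12)) - 13))*(-27) = (21/((-8 + (½)*(-⅓)*(-10)) - 13))*(-27) = (21/((-8 + 5/3) - 13))*(-27) = (21/(-19/3 - 13))*(-27) = (21/(-58/3))*(-27) = (21*(-3/58))*(-27) = -63/58*(-27) = 1701/58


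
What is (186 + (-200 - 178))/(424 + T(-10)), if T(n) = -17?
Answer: -192/407 ≈ -0.47174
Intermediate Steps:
(186 + (-200 - 178))/(424 + T(-10)) = (186 + (-200 - 178))/(424 - 17) = (186 - 378)/407 = -192*1/407 = -192/407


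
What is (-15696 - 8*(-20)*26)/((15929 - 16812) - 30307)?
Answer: 5768/15595 ≈ 0.36986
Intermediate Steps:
(-15696 - 8*(-20)*26)/((15929 - 16812) - 30307) = (-15696 + 160*26)/(-883 - 30307) = (-15696 + 4160)/(-31190) = -11536*(-1/31190) = 5768/15595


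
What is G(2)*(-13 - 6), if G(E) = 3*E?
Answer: -114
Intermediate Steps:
G(2)*(-13 - 6) = (3*2)*(-13 - 6) = 6*(-19) = -114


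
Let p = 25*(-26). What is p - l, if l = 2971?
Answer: -3621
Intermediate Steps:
p = -650
p - l = -650 - 1*2971 = -650 - 2971 = -3621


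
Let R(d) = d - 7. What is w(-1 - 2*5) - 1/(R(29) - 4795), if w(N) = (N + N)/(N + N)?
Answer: 4774/4773 ≈ 1.0002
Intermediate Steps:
R(d) = -7 + d
w(N) = 1 (w(N) = (2*N)/((2*N)) = (2*N)*(1/(2*N)) = 1)
w(-1 - 2*5) - 1/(R(29) - 4795) = 1 - 1/((-7 + 29) - 4795) = 1 - 1/(22 - 4795) = 1 - 1/(-4773) = 1 - 1*(-1/4773) = 1 + 1/4773 = 4774/4773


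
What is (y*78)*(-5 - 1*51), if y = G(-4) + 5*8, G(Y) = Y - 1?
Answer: -152880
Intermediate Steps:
G(Y) = -1 + Y
y = 35 (y = (-1 - 4) + 5*8 = -5 + 40 = 35)
(y*78)*(-5 - 1*51) = (35*78)*(-5 - 1*51) = 2730*(-5 - 51) = 2730*(-56) = -152880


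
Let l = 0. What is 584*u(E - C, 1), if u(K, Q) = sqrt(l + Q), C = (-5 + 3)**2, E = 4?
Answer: 584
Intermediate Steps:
C = 4 (C = (-2)**2 = 4)
u(K, Q) = sqrt(Q) (u(K, Q) = sqrt(0 + Q) = sqrt(Q))
584*u(E - C, 1) = 584*sqrt(1) = 584*1 = 584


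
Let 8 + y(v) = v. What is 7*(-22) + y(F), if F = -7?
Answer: -169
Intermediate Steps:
y(v) = -8 + v
7*(-22) + y(F) = 7*(-22) + (-8 - 7) = -154 - 15 = -169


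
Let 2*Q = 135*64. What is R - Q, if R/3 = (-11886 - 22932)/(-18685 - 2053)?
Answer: -44741853/10369 ≈ -4315.0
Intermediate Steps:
Q = 4320 (Q = (135*64)/2 = (½)*8640 = 4320)
R = 52227/10369 (R = 3*((-11886 - 22932)/(-18685 - 2053)) = 3*(-34818/(-20738)) = 3*(-34818*(-1/20738)) = 3*(17409/10369) = 52227/10369 ≈ 5.0368)
R - Q = 52227/10369 - 1*4320 = 52227/10369 - 4320 = -44741853/10369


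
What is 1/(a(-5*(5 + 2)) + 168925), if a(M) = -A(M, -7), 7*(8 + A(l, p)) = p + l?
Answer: 1/168939 ≈ 5.9193e-6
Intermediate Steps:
A(l, p) = -8 + l/7 + p/7 (A(l, p) = -8 + (p + l)/7 = -8 + (l + p)/7 = -8 + (l/7 + p/7) = -8 + l/7 + p/7)
a(M) = 9 - M/7 (a(M) = -(-8 + M/7 + (⅐)*(-7)) = -(-8 + M/7 - 1) = -(-9 + M/7) = 9 - M/7)
1/(a(-5*(5 + 2)) + 168925) = 1/((9 - (-5)*(5 + 2)/7) + 168925) = 1/((9 - (-5)*7/7) + 168925) = 1/((9 - ⅐*(-35)) + 168925) = 1/((9 + 5) + 168925) = 1/(14 + 168925) = 1/168939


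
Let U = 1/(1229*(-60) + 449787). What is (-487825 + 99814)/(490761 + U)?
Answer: -145910372517/184549201768 ≈ -0.79063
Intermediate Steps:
U = 1/376047 (U = 1/(-73740 + 449787) = 1/376047 ≈ 2.6592e-6)
(-487825 + 99814)/(490761 + U) = (-487825 + 99814)/(490761 + 1/376047) = -388011/184549201768/376047 = -388011*376047/184549201768 = -145910372517/184549201768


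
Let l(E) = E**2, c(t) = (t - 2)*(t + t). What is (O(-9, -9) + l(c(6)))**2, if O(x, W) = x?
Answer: 5267025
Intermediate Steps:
c(t) = 2*t*(-2 + t) (c(t) = (-2 + t)*(2*t) = 2*t*(-2 + t))
(O(-9, -9) + l(c(6)))**2 = (-9 + (2*6*(-2 + 6))**2)**2 = (-9 + (2*6*4)**2)**2 = (-9 + 48**2)**2 = (-9 + 2304)**2 = 2295**2 = 5267025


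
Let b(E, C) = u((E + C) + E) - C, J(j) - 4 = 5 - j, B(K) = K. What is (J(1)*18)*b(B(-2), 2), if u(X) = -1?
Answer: -432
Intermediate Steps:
J(j) = 9 - j (J(j) = 4 + (5 - j) = 9 - j)
b(E, C) = -1 - C
(J(1)*18)*b(B(-2), 2) = ((9 - 1*1)*18)*(-1 - 1*2) = ((9 - 1)*18)*(-1 - 2) = (8*18)*(-3) = 144*(-3) = -432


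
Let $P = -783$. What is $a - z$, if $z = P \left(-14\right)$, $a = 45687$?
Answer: $34725$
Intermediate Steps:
$z = 10962$ ($z = \left(-783\right) \left(-14\right) = 10962$)
$a - z = 45687 - 10962 = 34725$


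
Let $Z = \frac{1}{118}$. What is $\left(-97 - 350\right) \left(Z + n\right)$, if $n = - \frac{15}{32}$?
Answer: $\frac{388443}{1888} \approx 205.74$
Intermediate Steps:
$Z = \frac{1}{118} \approx 0.0084746$
$n = - \frac{15}{32}$ ($n = \left(-15\right) \frac{1}{32} = - \frac{15}{32} \approx -0.46875$)
$\left(-97 - 350\right) \left(Z + n\right) = \left(-97 - 350\right) \left(\frac{1}{118} - \frac{15}{32}\right) = \left(-447\right) \left(- \frac{869}{1888}\right) = \frac{388443}{1888}$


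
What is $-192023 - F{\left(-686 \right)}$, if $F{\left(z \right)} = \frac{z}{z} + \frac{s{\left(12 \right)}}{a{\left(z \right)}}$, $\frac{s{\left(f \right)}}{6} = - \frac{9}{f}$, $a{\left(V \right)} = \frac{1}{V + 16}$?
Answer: $-195039$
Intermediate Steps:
$a{\left(V \right)} = \frac{1}{16 + V}$
$s{\left(f \right)} = - \frac{54}{f}$ ($s{\left(f \right)} = 6 \left(- \frac{9}{f}\right) = - \frac{54}{f}$)
$F{\left(z \right)} = -71 - \frac{9 z}{2}$ ($F{\left(z \right)} = \frac{z}{z} + \frac{\left(-54\right) \frac{1}{12}}{\frac{1}{16 + z}} = 1 + \left(-54\right) \frac{1}{12} \left(16 + z\right) = 1 - \frac{9 \left(16 + z\right)}{2} = 1 - \left(72 + \frac{9 z}{2}\right) = -71 - \frac{9 z}{2}$)
$-192023 - F{\left(-686 \right)} = -192023 - \left(-71 - -3087\right) = -192023 - \left(-71 + 3087\right) = -192023 - 3016 = -195039$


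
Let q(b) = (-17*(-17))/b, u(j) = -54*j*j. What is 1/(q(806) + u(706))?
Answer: -806/21693928175 ≈ -3.7153e-8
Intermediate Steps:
u(j) = -54*j²
q(b) = 289/b
1/(q(806) + u(706)) = 1/(289/806 - 54*706²) = 1/(289*(1/806) - 54*498436) = 1/(289/806 - 26915544) = 1/(-21693928175/806) = -806/21693928175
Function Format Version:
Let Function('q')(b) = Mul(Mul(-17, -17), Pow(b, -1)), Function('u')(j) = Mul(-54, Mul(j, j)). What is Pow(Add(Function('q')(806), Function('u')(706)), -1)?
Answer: Rational(-806, 21693928175) ≈ -3.7153e-8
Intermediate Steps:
Function('u')(j) = Mul(-54, Pow(j, 2))
Function('q')(b) = Mul(289, Pow(b, -1))
Pow(Add(Function('q')(806), Function('u')(706)), -1) = Pow(Add(Mul(289, Pow(806, -1)), Mul(-54, Pow(706, 2))), -1) = Pow(Add(Mul(289, Rational(1, 806)), Mul(-54, 498436)), -1) = Pow(Add(Rational(289, 806), -26915544), -1) = Pow(Rational(-21693928175, 806), -1) = Rational(-806, 21693928175)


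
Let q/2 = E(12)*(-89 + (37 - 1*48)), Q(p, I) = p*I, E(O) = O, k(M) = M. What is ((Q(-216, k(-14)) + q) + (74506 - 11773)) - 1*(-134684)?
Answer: 198041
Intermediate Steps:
Q(p, I) = I*p
q = -2400 (q = 2*(12*(-89 + (37 - 1*48))) = 2*(12*(-89 + (37 - 48))) = 2*(12*(-89 - 11)) = 2*(12*(-100)) = 2*(-1200) = -2400)
((Q(-216, k(-14)) + q) + (74506 - 11773)) - 1*(-134684) = ((-14*(-216) - 2400) + (74506 - 11773)) - 1*(-134684) = ((3024 - 2400) + 62733) + 134684 = (624 + 62733) + 134684 = 63357 + 134684 = 198041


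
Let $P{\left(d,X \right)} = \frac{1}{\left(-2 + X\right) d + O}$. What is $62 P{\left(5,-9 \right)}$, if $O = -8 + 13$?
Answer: $- \frac{31}{25} \approx -1.24$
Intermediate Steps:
$O = 5$
$P{\left(d,X \right)} = \frac{1}{5 + d \left(-2 + X\right)}$ ($P{\left(d,X \right)} = \frac{1}{\left(-2 + X\right) d + 5} = \frac{1}{d \left(-2 + X\right) + 5} = \frac{1}{5 + d \left(-2 + X\right)}$)
$62 P{\left(5,-9 \right)} = \frac{62}{5 - 10 - 45} = \frac{62}{-50} = 62 \left(- \frac{1}{50}\right) = - \frac{31}{25}$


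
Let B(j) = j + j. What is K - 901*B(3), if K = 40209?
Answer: 34803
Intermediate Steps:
B(j) = 2*j
K - 901*B(3) = 40209 - 1802*3 = 40209 - 901*6 = 40209 - 5406 = 34803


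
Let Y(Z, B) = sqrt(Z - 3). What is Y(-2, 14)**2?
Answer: -5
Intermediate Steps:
Y(Z, B) = sqrt(-3 + Z)
Y(-2, 14)**2 = (sqrt(-3 - 2))**2 = (sqrt(-5))**2 = (I*sqrt(5))**2 = -5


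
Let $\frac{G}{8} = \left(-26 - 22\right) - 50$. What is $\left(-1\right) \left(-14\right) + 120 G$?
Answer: $-94066$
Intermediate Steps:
$G = -784$ ($G = 8 \left(\left(-26 - 22\right) - 50\right) = 8 \left(-48 - 50\right) = 8 \left(-98\right) = -784$)
$\left(-1\right) \left(-14\right) + 120 G = \left(-1\right) \left(-14\right) + 120 \left(-784\right) = 14 - 94080 = -94066$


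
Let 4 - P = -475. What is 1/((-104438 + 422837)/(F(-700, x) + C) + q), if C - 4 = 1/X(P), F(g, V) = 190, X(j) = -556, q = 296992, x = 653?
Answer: 107863/32211477940 ≈ 3.3486e-6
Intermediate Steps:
P = 479 (P = 4 - 1*(-475) = 4 + 475 = 479)
C = 2223/556 (C = 4 + 1/(-556) = 4 - 1/556 = 2223/556 ≈ 3.9982)
1/((-104438 + 422837)/(F(-700, x) + C) + q) = 1/((-104438 + 422837)/(190 + 2223/556) + 296992) = 1/(318399/(107863/556) + 296992) = 1/(318399*(556/107863) + 296992) = 1/(177029844/107863 + 296992) = 1/(32211477940/107863) = 107863/32211477940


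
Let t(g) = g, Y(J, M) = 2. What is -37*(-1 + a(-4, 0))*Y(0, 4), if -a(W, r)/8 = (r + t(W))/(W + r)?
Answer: 666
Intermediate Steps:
a(W, r) = -8 (a(W, r) = -8*(r + W)/(W + r) = -8*(W + r)/(W + r) = -8*1 = -8)
-37*(-1 + a(-4, 0))*Y(0, 4) = -37*(-1 - 8)*2 = -(-333)*2 = -37*(-18) = 666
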